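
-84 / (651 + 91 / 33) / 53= -198 / 81673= -0.00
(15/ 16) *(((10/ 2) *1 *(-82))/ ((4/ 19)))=-58425/ 32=-1825.78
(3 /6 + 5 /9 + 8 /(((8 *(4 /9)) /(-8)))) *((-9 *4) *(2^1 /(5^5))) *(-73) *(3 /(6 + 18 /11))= -48983 /4375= -11.20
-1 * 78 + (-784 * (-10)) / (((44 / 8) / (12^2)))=2257062 / 11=205187.45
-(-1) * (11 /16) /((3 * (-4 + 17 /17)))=-11 /144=-0.08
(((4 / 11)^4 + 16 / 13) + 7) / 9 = 174435 / 190333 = 0.92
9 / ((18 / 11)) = 11 / 2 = 5.50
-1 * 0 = 0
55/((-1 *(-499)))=55/499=0.11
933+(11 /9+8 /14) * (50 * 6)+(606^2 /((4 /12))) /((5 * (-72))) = -333733 /210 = -1589.20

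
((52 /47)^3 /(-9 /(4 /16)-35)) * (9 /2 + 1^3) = -773344 /7371433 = -0.10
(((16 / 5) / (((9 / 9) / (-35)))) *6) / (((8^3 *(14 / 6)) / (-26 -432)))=2061 / 8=257.62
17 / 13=1.31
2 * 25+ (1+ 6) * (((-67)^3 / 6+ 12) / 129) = -2066137 / 774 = -2669.43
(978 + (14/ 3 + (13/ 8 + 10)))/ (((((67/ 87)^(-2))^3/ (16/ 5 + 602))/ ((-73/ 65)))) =-140979.36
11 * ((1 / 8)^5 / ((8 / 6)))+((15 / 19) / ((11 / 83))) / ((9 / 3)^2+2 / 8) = 652993749 / 1013579776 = 0.64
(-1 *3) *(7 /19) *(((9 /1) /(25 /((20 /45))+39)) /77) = -36 /26543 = -0.00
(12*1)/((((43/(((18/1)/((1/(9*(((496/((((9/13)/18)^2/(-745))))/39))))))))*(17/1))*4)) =-3112836480/731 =-4258326.24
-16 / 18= -8 / 9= -0.89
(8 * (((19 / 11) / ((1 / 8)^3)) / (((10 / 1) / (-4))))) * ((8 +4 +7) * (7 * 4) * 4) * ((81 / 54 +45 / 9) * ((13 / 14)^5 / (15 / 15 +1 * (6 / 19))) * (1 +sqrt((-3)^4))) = -205378988.58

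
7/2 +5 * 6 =67/2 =33.50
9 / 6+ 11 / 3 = 31 / 6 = 5.17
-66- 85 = -151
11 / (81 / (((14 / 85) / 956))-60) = 77 / 3290610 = 0.00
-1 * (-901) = 901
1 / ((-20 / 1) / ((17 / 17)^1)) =-1 / 20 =-0.05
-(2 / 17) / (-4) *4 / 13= 2 / 221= 0.01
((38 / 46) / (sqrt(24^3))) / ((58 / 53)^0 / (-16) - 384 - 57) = -19 * sqrt(6) / 2921598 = -0.00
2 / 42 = 1 / 21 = 0.05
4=4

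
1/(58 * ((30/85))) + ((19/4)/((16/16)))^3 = 107.22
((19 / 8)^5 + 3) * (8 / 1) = 2574403 / 4096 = 628.52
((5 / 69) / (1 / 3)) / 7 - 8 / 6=-1.30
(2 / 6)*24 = 8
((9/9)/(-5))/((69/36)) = -12/115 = -0.10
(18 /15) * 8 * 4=192 /5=38.40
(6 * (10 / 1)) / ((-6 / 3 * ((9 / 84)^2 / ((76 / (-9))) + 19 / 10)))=-8937600 / 565643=-15.80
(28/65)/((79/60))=336/1027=0.33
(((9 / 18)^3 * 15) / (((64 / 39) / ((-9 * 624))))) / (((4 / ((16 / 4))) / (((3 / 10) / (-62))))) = 123201 / 3968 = 31.05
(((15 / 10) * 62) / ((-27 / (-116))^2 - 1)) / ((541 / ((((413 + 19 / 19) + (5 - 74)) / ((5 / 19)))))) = -1640595888 / 6885307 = -238.27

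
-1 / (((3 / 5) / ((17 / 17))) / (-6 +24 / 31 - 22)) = 4220 / 93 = 45.38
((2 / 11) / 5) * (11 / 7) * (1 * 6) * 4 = 48 / 35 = 1.37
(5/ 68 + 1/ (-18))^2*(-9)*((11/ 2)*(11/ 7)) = -14641/ 582624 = -0.03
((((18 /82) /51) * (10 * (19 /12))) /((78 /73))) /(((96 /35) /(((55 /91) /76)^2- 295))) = -8583679751125 /1251312211968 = -6.86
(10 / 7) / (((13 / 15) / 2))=300 / 91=3.30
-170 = -170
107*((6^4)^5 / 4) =97802238271684608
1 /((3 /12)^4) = 256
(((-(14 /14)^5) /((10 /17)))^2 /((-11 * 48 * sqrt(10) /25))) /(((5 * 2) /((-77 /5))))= 2023 * sqrt(10) /96000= 0.07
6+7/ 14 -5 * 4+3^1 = -21/ 2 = -10.50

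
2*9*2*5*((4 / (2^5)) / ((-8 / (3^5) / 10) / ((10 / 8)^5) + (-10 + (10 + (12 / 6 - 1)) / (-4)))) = -341718750 / 193657009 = -1.76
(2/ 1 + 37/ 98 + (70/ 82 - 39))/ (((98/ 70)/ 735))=-18778.61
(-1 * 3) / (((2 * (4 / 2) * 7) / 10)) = -15 / 14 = -1.07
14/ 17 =0.82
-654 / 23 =-28.43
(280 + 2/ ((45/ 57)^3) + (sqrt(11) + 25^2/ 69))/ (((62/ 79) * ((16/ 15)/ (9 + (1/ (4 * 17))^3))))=3187.02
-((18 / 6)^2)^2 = -81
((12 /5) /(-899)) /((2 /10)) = -12 /899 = -0.01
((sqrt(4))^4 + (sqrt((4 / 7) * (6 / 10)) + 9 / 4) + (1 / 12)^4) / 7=2 * sqrt(105) / 245 + 378433 / 145152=2.69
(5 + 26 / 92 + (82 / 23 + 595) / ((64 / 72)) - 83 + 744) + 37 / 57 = 14057251 / 10488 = 1340.32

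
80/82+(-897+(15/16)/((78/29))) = -15276647/17056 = -895.68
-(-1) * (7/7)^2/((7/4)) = 4/7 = 0.57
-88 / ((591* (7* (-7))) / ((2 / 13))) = 176 / 376467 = 0.00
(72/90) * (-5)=-4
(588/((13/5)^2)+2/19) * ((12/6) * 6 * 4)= 13422624/3211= 4180.20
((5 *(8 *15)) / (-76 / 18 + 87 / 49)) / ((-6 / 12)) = 529200 / 1079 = 490.45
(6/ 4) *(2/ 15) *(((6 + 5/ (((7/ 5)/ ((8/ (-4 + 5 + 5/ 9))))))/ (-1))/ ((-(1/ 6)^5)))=9284544/ 245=37896.10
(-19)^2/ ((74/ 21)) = 7581/ 74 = 102.45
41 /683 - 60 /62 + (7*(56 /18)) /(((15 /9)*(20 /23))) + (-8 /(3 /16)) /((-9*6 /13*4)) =715454342 /42875325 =16.69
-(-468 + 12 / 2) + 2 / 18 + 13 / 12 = 16675 / 36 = 463.19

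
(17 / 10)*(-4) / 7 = -34 / 35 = -0.97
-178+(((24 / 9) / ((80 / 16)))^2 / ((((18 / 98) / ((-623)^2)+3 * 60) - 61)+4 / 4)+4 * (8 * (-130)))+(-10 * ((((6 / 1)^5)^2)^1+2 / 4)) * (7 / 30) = -144900065092996202737 / 1026989338050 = -141092083.16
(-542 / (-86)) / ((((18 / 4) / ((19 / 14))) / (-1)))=-5149 / 2709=-1.90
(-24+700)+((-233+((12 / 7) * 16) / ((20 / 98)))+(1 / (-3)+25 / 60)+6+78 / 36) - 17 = 11373 / 20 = 568.65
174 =174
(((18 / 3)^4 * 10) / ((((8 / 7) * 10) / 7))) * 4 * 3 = 95256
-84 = -84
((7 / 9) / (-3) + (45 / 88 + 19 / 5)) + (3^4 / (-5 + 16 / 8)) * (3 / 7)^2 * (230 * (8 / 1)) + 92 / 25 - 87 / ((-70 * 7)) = -9116.99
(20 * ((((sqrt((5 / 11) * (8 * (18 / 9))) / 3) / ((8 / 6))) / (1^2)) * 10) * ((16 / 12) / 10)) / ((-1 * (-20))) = 4 * sqrt(55) / 33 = 0.90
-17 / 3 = -5.67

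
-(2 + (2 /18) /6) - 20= -1189 /54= -22.02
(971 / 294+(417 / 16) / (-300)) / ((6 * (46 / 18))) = 756367 / 3606400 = 0.21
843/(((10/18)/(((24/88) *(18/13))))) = 573.00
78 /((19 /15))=1170 /19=61.58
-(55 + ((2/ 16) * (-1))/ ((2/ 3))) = -877/ 16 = -54.81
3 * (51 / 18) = 17 / 2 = 8.50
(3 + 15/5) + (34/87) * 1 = 556/87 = 6.39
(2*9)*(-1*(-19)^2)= -6498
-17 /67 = -0.25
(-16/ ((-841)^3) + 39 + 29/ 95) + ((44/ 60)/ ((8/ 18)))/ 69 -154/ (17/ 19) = -132.79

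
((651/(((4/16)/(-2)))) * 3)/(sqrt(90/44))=-5208 * sqrt(110)/5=-10924.39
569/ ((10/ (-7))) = -3983/ 10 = -398.30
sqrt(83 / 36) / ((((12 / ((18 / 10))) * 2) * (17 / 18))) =9 * sqrt(83) / 680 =0.12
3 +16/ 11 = 49/ 11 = 4.45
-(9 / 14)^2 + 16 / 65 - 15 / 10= -1.67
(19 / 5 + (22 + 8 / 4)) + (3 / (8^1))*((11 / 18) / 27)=180199 / 6480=27.81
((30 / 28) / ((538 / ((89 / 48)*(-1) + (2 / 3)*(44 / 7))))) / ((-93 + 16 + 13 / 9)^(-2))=26.56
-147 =-147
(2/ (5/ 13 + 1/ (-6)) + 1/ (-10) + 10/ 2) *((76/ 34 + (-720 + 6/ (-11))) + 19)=-312935003/ 31790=-9843.82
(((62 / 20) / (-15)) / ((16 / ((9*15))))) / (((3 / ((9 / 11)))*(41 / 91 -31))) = 76167 / 4892800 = 0.02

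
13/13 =1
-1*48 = -48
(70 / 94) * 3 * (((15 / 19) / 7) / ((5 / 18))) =810 / 893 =0.91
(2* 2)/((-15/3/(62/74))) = -124/185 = -0.67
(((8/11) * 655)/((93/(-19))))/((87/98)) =-9756880/89001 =-109.63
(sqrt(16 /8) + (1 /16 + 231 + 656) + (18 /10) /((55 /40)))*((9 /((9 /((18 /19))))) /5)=18*sqrt(2) /95 + 7035903 /41800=168.59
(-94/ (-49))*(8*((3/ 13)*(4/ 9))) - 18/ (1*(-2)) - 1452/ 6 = -442255/ 1911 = -231.43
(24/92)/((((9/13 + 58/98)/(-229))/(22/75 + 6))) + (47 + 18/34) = -980463552/3997975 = -245.24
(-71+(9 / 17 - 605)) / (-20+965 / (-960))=2204736 / 68561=32.16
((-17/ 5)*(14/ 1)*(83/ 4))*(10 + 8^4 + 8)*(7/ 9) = -142218923/ 45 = -3160420.51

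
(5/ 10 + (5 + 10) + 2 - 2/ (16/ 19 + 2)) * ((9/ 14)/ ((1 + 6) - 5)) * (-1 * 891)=-4810.34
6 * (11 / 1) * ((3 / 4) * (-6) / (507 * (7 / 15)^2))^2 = 15035625 / 137149922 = 0.11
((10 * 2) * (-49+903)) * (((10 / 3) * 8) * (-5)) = -6832000 / 3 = -2277333.33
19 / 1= 19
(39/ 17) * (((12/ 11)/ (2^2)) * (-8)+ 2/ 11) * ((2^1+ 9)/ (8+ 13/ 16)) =-4576/ 799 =-5.73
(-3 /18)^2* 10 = 5 /18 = 0.28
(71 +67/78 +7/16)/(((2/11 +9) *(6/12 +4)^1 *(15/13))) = 496243/327240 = 1.52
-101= -101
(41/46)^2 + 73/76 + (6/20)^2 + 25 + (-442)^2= 196387338259/1005100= 195390.84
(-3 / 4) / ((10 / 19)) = -57 / 40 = -1.42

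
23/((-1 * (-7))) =23/7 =3.29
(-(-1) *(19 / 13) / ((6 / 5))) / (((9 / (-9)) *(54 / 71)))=-6745 / 4212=-1.60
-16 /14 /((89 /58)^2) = -26912 /55447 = -0.49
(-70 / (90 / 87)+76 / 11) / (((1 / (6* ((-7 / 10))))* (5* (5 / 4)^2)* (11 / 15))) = 134736 / 3025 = 44.54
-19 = -19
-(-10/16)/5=1/8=0.12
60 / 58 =30 / 29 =1.03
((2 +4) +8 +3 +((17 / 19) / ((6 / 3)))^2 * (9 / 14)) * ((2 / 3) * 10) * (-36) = -4110.88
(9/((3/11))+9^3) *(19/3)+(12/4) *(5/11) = 53101/11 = 4827.36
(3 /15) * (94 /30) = 47 /75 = 0.63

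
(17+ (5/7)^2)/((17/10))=8580/833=10.30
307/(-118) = -307/118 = -2.60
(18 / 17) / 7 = 18 / 119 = 0.15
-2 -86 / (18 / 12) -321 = -1141 / 3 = -380.33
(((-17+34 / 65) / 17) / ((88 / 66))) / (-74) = 189 / 19240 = 0.01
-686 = -686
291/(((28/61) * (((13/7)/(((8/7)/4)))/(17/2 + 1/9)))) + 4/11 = 10092853/12012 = 840.23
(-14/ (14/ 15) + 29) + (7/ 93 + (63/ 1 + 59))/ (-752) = 967751/ 69936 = 13.84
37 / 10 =3.70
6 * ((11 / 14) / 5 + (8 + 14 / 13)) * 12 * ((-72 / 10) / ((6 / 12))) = -21780576 / 2275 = -9573.88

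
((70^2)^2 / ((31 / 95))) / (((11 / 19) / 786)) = 99893569794.72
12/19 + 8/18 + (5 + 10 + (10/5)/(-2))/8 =1933/684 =2.83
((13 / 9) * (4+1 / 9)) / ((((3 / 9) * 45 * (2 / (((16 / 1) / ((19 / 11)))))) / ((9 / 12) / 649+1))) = 2500238 / 1362015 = 1.84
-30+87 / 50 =-1413 / 50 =-28.26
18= 18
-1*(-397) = 397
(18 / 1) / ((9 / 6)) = 12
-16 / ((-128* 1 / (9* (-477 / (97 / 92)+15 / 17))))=-6701157 / 13192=-507.97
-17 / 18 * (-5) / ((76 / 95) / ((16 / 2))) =425 / 9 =47.22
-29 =-29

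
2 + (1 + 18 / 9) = 5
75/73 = 1.03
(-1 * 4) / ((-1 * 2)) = 2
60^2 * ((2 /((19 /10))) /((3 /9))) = 216000 /19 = 11368.42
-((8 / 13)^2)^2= -4096 / 28561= -0.14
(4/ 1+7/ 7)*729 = 3645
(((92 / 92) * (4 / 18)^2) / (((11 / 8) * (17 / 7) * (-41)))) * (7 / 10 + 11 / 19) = -336 / 728365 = -0.00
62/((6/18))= 186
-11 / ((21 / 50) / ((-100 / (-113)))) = -55000 / 2373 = -23.18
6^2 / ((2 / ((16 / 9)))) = 32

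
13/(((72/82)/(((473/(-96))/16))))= -4.56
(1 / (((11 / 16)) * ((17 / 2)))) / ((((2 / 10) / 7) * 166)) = 560 / 15521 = 0.04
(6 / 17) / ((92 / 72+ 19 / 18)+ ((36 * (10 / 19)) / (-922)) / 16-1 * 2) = 630648 / 593317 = 1.06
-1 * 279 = -279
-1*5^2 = -25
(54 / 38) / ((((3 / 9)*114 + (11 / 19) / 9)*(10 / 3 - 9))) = -729 / 110653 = -0.01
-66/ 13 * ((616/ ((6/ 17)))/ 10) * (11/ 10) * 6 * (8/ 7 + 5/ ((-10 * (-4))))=-4819551/ 650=-7414.69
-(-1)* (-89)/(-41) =89/41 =2.17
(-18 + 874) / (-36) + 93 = 623 / 9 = 69.22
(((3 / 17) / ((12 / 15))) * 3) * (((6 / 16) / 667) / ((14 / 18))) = 1215 / 2539936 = 0.00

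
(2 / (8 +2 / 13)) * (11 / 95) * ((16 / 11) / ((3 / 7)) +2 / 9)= 4654 / 45315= 0.10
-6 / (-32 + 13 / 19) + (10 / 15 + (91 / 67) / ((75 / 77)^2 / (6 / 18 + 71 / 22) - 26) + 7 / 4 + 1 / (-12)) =192741040997 / 77964937260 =2.47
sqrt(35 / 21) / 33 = sqrt(15) / 99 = 0.04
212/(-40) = -53/10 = -5.30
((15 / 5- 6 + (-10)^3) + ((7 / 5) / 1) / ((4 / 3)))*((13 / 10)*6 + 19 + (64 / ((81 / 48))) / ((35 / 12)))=-125624491 / 3150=-39880.79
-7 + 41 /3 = 20 /3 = 6.67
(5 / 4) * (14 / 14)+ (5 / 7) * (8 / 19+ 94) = 68.69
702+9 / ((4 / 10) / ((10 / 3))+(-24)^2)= 3370377 / 4801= 702.02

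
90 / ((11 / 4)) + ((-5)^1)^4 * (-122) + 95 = -837345 / 11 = -76122.27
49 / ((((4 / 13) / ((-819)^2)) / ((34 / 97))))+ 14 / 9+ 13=65373063235 / 1746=37441616.97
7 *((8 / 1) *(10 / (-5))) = -112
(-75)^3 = -421875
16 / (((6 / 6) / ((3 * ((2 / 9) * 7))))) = 224 / 3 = 74.67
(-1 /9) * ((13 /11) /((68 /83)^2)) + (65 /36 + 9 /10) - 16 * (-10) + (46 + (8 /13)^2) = 8978049547 /42980080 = 208.89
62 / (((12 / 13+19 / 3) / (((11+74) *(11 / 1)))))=2260830 / 283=7988.80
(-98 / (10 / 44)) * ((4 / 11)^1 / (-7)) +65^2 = 21237 / 5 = 4247.40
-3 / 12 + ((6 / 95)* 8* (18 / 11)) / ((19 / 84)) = 270449 / 79420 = 3.41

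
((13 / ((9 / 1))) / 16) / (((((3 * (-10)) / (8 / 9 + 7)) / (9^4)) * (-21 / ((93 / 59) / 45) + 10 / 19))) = 14678469 / 56448800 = 0.26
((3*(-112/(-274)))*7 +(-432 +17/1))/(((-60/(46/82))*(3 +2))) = 1280617/1685100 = 0.76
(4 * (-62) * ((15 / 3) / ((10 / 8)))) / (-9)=992 / 9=110.22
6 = 6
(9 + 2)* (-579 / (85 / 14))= -89166 / 85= -1049.01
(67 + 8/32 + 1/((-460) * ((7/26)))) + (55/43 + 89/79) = 761828883/10938340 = 69.65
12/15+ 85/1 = 429/5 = 85.80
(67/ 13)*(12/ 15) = 4.12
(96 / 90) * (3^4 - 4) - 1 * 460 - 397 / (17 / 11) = -161861 / 255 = -634.75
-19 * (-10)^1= 190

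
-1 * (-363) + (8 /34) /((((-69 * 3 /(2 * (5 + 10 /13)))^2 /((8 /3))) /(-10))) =14894926417 /41035059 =362.98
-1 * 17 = -17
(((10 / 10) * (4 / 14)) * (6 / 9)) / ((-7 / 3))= -4 / 49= -0.08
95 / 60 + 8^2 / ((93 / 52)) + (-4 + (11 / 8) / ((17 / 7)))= 429203 / 12648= 33.93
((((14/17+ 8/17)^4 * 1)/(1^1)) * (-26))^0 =1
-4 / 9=-0.44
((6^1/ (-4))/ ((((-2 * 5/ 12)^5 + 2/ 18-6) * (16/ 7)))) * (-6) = -30618/ 48917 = -0.63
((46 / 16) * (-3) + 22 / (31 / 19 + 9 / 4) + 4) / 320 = 2461 / 755200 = 0.00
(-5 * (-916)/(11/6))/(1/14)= 384720/11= 34974.55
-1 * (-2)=2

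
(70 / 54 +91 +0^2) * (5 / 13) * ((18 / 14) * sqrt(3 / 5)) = 356 * sqrt(15) / 39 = 35.35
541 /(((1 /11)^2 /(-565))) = -36985465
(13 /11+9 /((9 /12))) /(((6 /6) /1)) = 145 /11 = 13.18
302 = 302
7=7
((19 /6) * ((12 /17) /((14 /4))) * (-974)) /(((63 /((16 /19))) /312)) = -6482944 /2499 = -2594.22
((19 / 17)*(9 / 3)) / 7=57 / 119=0.48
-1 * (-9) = 9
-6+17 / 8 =-3.88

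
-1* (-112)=112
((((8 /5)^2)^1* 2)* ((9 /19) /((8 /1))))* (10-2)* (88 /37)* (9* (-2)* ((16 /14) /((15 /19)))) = -4866048 /32375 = -150.30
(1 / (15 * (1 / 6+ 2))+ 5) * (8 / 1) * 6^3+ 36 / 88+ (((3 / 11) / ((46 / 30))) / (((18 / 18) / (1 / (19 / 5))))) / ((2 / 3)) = 8693.65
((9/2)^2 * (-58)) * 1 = -2349/2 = -1174.50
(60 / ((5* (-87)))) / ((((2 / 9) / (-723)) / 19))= 247266 / 29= 8526.41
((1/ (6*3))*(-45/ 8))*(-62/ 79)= 155/ 632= 0.25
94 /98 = 47 /49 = 0.96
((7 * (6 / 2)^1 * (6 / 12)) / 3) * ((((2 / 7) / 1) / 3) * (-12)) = -4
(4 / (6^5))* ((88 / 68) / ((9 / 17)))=11 / 8748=0.00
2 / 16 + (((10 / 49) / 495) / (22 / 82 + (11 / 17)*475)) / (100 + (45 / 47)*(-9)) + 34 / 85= 4690647983003 / 8934567337080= 0.53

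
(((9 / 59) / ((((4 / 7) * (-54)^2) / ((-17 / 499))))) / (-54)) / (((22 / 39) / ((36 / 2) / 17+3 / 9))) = 0.00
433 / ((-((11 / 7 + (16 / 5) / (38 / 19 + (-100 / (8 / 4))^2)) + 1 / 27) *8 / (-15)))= 853150725 / 1691584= 504.35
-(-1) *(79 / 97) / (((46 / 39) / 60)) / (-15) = -6162 / 2231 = -2.76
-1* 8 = -8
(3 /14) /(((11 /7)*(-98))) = -3 /2156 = -0.00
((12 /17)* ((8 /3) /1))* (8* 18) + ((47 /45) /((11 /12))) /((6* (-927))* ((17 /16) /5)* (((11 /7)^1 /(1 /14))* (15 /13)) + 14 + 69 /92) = 592811536744 /2187022035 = 271.06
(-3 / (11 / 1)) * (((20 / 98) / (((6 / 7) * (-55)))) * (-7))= -1 / 121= -0.01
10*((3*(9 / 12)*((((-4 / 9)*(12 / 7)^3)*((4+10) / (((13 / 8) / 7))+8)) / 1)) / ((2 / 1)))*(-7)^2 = -7672320 / 91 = -84311.21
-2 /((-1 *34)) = 1 /17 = 0.06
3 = 3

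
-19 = -19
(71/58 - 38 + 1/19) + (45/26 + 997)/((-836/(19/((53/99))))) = -240302917/3037112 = -79.12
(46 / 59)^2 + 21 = 75217 / 3481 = 21.61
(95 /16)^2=9025 /256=35.25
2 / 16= 1 / 8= 0.12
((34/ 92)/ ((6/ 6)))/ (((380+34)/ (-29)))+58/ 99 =117305/ 209484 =0.56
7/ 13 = 0.54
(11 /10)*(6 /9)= 11 /15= 0.73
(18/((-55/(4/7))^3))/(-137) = 1152/7818127625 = 0.00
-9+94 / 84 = -7.88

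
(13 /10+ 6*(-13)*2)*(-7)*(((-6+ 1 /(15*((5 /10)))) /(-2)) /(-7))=-34034 /75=-453.79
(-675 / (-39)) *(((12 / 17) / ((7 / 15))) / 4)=10125 / 1547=6.54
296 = 296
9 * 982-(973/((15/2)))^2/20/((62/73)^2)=33174812159/4324500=7671.36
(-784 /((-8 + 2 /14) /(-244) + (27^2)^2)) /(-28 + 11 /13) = 17407936 /320418552899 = 0.00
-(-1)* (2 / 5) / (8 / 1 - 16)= -1 / 20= -0.05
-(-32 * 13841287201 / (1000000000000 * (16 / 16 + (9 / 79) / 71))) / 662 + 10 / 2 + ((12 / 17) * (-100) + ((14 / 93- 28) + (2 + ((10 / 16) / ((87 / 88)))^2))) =-42204482979190789226225033 / 463595131409625000000000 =-91.04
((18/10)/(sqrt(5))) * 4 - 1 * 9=-9 + 36 * sqrt(5)/25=-5.78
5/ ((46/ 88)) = 220/ 23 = 9.57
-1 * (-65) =65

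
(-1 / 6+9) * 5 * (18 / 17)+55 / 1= 1730 / 17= 101.76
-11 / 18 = -0.61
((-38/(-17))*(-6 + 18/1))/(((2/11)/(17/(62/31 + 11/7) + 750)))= 47323452/425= 111349.30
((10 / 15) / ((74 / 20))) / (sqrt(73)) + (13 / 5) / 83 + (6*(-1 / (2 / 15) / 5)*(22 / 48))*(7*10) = -479273 / 1660 + 20*sqrt(73) / 8103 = -288.70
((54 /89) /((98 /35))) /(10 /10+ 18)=135 /11837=0.01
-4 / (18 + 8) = -0.15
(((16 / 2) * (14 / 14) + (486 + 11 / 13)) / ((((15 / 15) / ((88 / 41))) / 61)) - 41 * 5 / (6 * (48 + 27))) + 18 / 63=21755319689 / 335790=64788.47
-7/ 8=-0.88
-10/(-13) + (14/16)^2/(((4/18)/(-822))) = -2355623/832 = -2831.28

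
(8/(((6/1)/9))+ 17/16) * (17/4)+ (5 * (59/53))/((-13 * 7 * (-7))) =119971713/2160704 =55.52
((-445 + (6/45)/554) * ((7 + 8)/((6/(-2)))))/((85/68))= 7395896/4155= 1780.00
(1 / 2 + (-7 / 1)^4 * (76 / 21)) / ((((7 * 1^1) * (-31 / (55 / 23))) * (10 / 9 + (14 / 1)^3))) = -782085 / 22419572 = -0.03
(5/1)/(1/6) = 30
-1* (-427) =427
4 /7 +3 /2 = 2.07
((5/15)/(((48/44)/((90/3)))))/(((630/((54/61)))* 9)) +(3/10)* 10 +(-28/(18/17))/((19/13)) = -244885/16226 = -15.09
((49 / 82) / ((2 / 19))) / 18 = 931 / 2952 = 0.32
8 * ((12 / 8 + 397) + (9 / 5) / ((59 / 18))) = 941756 / 295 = 3192.39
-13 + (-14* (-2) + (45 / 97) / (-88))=127995 / 8536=14.99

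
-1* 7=-7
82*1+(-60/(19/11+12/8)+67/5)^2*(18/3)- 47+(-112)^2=1605648369/126025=12740.71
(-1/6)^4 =1/1296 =0.00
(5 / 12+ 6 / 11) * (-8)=-254 / 33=-7.70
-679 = -679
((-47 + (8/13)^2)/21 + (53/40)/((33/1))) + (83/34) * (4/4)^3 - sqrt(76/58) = 2311901/8848840 - sqrt(1102)/29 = -0.88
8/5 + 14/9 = 142/45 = 3.16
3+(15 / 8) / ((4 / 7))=201 / 32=6.28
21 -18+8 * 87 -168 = 531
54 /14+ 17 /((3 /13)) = 1628 /21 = 77.52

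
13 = 13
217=217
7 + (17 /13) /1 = 108 /13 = 8.31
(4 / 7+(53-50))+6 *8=361 / 7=51.57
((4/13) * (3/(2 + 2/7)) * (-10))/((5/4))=-42/13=-3.23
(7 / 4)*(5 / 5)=7 / 4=1.75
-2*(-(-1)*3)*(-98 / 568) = 147 / 142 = 1.04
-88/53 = -1.66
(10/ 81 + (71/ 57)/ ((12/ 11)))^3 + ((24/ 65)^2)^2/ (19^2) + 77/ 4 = 21.28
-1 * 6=-6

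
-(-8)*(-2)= -16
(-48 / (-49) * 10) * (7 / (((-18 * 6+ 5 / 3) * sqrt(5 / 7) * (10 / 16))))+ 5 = 5-2304 * sqrt(35) / 11165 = 3.78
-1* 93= -93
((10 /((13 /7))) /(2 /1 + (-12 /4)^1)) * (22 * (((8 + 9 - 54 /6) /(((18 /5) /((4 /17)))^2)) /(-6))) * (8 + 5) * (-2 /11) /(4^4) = -875 /140454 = -0.01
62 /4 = 31 /2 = 15.50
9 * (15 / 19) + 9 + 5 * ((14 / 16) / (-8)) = 18919 / 1216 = 15.56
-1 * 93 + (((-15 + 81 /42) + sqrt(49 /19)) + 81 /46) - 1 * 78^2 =-996318 /161 + 7 * sqrt(19) /19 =-6186.70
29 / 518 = 0.06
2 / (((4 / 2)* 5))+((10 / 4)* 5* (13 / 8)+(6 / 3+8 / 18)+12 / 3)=19409 / 720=26.96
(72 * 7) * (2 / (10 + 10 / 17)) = 476 / 5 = 95.20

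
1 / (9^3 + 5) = 1 / 734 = 0.00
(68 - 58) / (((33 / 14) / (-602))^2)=710311840 / 1089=652260.64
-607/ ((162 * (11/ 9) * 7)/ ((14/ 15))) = -607/ 1485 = -0.41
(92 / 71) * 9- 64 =-52.34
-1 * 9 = -9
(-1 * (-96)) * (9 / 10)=432 / 5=86.40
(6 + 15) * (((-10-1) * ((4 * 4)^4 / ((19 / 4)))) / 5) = -60555264 / 95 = -637423.83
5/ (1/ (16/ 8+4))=30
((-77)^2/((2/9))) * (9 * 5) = 2401245/2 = 1200622.50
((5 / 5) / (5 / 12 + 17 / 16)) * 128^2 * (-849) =-667680768 / 71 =-9403954.48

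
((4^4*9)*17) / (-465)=-13056 / 155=-84.23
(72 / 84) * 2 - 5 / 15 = 29 / 21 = 1.38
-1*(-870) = 870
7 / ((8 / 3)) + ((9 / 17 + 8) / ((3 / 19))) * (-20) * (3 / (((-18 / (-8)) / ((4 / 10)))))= -702067 / 1224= -573.58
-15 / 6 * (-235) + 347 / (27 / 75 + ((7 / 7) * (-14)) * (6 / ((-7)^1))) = 380425 / 618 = 615.57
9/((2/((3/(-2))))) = -27/4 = -6.75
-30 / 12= -5 / 2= -2.50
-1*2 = -2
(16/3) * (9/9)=16/3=5.33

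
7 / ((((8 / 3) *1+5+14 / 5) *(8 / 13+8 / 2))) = 91 / 628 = 0.14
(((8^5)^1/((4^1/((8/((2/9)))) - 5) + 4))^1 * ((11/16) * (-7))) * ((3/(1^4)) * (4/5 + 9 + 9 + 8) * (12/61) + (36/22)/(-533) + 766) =22547755431936/162565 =138699938.07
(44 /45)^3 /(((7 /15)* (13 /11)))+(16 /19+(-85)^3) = -6450542760719 /10503675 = -614122.46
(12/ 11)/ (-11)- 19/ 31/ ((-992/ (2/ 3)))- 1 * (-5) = 27356203/ 5581488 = 4.90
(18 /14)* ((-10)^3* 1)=-9000 /7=-1285.71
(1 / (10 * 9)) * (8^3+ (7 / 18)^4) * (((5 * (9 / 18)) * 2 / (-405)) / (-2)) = 0.04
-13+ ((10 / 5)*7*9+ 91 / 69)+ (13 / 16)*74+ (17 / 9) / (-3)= 863509 / 4968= 173.81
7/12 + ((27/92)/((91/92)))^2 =66715/99372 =0.67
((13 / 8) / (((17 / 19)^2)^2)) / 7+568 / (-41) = -2587174875 / 191764216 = -13.49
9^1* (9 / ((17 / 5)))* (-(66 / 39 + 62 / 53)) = -46980 / 689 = -68.19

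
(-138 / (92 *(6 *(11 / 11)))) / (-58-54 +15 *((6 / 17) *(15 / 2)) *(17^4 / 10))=-1 / 1326062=-0.00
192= 192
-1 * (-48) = 48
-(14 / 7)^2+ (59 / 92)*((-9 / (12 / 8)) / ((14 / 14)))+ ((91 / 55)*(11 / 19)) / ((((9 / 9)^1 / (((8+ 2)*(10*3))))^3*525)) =43049141 / 874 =49255.31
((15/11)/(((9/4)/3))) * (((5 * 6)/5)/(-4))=-30/11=-2.73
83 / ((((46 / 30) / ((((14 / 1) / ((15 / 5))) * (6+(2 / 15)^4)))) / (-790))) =-55770222536 / 46575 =-1197428.29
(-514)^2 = 264196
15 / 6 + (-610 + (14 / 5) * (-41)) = -7223 / 10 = -722.30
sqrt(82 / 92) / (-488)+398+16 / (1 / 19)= 702- sqrt(1886) / 22448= 702.00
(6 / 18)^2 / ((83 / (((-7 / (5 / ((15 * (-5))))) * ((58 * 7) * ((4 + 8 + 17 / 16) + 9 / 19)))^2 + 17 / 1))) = 445761519.73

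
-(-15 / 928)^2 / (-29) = 225 / 24974336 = 0.00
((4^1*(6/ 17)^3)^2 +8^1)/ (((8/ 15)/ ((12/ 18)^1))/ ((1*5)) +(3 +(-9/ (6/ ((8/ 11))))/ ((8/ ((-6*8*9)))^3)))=53307938200/ 1140260425052261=0.00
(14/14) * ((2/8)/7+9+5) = 393/28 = 14.04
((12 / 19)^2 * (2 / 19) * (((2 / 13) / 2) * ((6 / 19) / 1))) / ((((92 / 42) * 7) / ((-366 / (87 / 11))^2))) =4668098688 / 32770388339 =0.14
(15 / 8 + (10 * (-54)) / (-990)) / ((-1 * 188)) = -0.01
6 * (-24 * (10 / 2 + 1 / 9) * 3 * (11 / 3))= -8096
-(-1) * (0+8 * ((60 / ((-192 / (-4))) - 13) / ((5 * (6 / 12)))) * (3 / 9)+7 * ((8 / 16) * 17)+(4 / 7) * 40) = 14663 / 210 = 69.82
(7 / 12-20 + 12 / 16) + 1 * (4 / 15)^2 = -4184 / 225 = -18.60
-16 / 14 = -1.14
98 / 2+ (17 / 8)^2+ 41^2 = 111009 / 64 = 1734.52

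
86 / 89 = 0.97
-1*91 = -91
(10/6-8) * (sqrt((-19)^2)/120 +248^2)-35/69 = -3225282263/8280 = -389526.84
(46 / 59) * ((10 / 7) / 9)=460 / 3717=0.12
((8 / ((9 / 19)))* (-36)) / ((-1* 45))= 608 / 45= 13.51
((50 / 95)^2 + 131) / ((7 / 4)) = 189564 / 2527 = 75.02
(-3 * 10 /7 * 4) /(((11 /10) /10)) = -12000 /77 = -155.84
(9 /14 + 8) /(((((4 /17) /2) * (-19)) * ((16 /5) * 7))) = -0.17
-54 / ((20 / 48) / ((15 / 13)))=-1944 / 13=-149.54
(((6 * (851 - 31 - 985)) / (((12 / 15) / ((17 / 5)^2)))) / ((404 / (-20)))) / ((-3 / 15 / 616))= -220304700 / 101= -2181234.65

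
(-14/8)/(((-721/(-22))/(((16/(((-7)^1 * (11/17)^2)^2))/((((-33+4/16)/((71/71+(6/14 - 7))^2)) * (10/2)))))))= 4065134112/215599991915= 0.02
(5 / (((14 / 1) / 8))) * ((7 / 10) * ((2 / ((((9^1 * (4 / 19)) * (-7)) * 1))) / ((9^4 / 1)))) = -0.00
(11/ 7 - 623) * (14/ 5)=-1740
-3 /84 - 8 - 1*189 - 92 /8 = -5839 /28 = -208.54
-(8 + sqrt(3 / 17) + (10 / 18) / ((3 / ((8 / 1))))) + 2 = -202 / 27 -sqrt(51) / 17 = -7.90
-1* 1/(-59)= 0.02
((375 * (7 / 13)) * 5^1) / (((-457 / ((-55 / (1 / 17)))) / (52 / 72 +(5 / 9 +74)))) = 5542796875 / 35646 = 155495.62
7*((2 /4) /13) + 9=241 /26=9.27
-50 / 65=-10 / 13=-0.77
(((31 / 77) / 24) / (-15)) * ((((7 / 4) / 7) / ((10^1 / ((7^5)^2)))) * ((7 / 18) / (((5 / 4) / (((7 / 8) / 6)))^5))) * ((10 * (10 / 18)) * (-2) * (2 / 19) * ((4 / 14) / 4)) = 21024915258319 / 3791229235200000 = 0.01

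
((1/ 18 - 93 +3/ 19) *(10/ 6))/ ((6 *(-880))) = 31733/ 1083456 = 0.03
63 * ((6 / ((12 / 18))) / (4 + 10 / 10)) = 567 / 5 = 113.40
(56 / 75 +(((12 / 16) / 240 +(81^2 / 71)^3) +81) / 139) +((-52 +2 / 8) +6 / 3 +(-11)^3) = 1026258597784201 / 238798219200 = 4297.60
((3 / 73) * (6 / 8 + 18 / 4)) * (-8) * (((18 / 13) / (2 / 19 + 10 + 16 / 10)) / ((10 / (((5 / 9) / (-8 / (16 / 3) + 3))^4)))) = -332500 / 865468071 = -0.00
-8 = -8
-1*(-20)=20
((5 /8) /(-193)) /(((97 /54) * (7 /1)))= -135 /524188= -0.00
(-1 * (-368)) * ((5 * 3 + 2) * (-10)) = -62560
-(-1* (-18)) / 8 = -9 / 4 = -2.25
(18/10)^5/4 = 59049/12500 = 4.72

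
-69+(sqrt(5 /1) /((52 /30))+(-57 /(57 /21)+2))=-86.71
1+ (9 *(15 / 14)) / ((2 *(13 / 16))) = 631 / 91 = 6.93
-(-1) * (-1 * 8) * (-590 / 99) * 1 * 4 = 18880 / 99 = 190.71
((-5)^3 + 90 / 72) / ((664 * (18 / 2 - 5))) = -495 / 10624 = -0.05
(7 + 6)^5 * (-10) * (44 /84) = -40842230 /21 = -1944868.10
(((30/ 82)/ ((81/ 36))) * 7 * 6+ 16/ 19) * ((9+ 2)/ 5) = 16.88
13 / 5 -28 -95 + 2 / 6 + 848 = 10919 / 15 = 727.93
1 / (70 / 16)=8 / 35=0.23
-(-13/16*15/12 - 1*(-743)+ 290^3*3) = -4682735487/64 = -73167741.98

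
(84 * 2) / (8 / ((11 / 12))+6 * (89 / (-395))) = 17380 / 763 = 22.78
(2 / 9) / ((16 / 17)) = 17 / 72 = 0.24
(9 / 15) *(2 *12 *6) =432 / 5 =86.40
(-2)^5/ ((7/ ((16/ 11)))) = -512/ 77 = -6.65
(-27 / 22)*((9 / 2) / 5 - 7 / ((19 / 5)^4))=-2771523 / 2606420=-1.06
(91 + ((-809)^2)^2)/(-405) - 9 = -428345383097/405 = -1057642921.23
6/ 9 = 2/ 3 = 0.67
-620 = -620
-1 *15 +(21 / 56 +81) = 531 / 8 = 66.38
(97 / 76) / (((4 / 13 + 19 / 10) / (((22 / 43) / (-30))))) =-0.01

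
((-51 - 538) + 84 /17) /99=-9929 /1683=-5.90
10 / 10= 1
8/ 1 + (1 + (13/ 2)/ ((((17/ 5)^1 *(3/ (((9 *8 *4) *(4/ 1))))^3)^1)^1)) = 1840251033/ 17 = 108250060.76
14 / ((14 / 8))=8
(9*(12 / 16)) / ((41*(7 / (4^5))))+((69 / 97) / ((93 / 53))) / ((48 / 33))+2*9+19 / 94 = 27623597961 / 648982768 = 42.56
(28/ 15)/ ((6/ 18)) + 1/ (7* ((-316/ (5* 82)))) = 29943/ 5530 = 5.41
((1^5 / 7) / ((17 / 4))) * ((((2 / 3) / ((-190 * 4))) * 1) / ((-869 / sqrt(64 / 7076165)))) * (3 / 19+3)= 32 * sqrt(24485) / 15538996521895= 0.00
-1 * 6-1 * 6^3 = -222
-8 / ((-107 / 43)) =344 / 107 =3.21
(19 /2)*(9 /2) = 171 /4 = 42.75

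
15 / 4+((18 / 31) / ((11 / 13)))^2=4.22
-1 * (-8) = 8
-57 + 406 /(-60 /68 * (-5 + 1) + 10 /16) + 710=424161 /565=750.73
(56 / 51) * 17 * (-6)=-112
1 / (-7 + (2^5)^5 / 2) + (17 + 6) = 385875808 / 16777209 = 23.00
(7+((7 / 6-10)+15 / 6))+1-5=-3.33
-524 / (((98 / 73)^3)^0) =-524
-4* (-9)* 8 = 288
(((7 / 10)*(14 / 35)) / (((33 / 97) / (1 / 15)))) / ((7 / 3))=0.02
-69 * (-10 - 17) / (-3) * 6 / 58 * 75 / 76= -139725 / 2204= -63.40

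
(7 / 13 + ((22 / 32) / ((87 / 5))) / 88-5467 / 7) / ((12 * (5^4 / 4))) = -112985791 / 271440000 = -0.42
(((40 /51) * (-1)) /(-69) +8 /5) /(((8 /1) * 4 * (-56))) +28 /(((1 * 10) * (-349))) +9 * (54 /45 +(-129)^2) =25752888643477 /171938340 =149779.79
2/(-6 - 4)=-1/5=-0.20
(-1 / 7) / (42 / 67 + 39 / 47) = -3149 / 32109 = -0.10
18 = 18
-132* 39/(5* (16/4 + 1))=-5148/25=-205.92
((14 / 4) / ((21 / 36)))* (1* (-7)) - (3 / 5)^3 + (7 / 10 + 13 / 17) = -173193 / 4250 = -40.75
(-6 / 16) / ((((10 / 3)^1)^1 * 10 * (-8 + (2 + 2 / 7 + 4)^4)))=-21609 / 2983110400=-0.00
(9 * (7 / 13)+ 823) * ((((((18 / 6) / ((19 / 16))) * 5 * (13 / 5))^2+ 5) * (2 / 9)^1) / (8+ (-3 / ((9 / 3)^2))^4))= 75778018596 / 3045757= 24879.86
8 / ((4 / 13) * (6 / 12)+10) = 26 / 33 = 0.79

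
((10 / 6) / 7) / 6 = 5 / 126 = 0.04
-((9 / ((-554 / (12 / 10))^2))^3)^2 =-282429536481 / 49819260967510087125072495879150390625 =-0.00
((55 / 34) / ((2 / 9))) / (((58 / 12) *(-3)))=-495 / 986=-0.50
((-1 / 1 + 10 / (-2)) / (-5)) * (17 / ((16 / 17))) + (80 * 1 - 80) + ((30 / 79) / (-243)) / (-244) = 338424013 / 15613560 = 21.68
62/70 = 31/35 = 0.89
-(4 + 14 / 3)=-8.67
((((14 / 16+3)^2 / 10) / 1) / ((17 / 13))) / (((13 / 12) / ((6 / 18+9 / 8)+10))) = 52855 / 4352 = 12.14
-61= -61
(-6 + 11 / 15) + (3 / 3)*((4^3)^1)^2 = 61361 / 15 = 4090.73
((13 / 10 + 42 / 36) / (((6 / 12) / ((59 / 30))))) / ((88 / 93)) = 67673 / 6600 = 10.25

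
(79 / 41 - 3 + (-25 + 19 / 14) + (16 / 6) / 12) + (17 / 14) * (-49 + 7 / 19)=-8200417 / 98154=-83.55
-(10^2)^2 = -10000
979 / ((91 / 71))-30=66779 / 91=733.84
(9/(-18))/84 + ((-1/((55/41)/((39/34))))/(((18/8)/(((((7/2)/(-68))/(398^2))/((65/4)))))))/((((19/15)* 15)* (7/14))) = -19932830663/3348716001400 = -0.01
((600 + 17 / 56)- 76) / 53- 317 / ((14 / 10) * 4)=-19807 / 424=-46.71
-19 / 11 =-1.73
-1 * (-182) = 182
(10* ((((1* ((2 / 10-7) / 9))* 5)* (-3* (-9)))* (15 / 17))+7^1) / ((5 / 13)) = -11609 / 5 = -2321.80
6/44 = 3/22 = 0.14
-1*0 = 0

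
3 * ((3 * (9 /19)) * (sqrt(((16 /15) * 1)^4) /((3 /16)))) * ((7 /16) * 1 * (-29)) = -155904 /475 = -328.22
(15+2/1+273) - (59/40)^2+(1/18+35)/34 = 70711807/244800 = 288.86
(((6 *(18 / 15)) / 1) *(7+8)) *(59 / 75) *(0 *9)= 0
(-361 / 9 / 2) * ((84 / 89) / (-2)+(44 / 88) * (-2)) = 47291 / 1602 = 29.52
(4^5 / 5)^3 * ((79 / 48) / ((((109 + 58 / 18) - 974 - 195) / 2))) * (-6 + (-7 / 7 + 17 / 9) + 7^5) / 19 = -1603384171823104 / 67765875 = -23660642.94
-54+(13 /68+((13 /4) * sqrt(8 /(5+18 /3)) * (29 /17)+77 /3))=-5741 /204+377 * sqrt(22) /374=-23.41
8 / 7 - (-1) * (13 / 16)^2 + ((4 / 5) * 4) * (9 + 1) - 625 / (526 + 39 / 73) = 320937325 / 9839872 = 32.62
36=36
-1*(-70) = 70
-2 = -2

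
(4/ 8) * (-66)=-33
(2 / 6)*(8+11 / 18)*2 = 155 / 27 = 5.74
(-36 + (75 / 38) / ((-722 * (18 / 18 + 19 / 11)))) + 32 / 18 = -16901071 / 493848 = -34.22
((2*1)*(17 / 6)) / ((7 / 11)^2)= 13.99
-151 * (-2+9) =-1057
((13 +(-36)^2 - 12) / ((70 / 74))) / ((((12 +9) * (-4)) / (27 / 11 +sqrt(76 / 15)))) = -431901 / 10780 - 47989 * sqrt(285) / 22050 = -76.81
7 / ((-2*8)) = -7 / 16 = -0.44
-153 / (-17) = 9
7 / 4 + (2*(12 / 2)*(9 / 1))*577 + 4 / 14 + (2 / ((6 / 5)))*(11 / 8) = 10469815 / 168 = 62320.33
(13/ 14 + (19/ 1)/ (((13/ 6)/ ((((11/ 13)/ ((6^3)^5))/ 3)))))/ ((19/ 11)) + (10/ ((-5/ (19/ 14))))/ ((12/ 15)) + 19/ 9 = -561746979972869/ 754881992736768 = -0.74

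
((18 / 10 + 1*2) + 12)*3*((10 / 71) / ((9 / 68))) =10744 / 213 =50.44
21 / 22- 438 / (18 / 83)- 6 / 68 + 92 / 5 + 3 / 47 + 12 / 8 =-527033227 / 263670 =-1998.84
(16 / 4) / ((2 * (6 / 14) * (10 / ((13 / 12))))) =91 / 180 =0.51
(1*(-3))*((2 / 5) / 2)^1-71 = -358 / 5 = -71.60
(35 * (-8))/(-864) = 35/108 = 0.32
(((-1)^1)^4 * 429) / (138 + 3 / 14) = 2002 / 645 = 3.10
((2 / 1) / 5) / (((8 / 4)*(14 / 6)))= 3 / 35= 0.09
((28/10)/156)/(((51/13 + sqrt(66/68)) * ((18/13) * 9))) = 26299/67114170 - 1183 * sqrt(1122)/402685020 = 0.00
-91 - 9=-100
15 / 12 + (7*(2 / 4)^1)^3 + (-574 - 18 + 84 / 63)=-13117 / 24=-546.54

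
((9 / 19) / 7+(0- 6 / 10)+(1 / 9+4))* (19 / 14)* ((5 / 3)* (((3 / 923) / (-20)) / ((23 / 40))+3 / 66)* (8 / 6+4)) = 1807506572 / 926836911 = 1.95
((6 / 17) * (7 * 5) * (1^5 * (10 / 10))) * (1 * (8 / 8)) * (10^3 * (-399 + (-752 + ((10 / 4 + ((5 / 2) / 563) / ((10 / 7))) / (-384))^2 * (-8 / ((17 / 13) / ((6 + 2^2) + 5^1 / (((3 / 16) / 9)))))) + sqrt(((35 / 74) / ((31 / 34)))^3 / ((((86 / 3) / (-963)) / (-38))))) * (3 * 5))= -20006727872917471875 / 93802537984 + 330750000 * sqrt(178981223505) / 56571187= -210812091.58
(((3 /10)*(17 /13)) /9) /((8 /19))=323 /3120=0.10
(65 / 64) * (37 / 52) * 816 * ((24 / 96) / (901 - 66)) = 1887 / 10688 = 0.18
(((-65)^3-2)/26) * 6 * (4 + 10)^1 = -11534334/13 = -887256.46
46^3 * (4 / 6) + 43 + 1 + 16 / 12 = 64936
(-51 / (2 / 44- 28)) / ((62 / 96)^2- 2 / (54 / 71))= -2585088 / 3135065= -0.82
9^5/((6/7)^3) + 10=750221/8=93777.62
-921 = -921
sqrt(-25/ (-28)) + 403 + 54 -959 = -502 + 5 * sqrt(7)/ 14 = -501.06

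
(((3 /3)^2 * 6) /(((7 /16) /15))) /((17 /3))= 4320 /119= 36.30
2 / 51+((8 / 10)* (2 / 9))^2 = 2438 / 34425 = 0.07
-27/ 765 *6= -18/ 85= -0.21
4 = 4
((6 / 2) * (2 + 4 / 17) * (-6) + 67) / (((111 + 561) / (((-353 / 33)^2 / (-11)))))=-0.41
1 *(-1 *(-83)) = 83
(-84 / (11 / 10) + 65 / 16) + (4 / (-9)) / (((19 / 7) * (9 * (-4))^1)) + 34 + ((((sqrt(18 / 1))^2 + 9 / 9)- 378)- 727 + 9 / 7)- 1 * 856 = -3752299609 / 1896048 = -1979.01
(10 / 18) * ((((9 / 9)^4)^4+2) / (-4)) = -0.42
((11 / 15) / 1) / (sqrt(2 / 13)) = 11 * sqrt(26) / 30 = 1.87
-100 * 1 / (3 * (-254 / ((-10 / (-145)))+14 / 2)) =25 / 2757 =0.01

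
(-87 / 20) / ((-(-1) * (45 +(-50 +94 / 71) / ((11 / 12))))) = 22649 / 42180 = 0.54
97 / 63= 1.54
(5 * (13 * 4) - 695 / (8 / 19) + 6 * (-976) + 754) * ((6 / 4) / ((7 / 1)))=-155823 / 112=-1391.28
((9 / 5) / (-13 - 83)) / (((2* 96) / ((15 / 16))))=-3 / 32768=-0.00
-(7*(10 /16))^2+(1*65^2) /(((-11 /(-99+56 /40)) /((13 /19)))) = 342827495 /13376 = 25630.05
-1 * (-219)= 219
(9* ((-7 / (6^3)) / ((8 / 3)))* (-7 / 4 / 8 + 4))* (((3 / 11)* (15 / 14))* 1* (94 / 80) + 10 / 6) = -81719 / 98304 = -0.83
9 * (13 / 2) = 117 / 2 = 58.50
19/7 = 2.71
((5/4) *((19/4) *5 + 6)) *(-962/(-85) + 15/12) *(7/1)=209377/64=3271.52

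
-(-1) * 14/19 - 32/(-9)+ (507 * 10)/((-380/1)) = -3095/342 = -9.05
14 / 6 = 7 / 3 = 2.33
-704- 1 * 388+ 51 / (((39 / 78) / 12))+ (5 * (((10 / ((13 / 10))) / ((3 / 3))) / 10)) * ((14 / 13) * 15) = 32808 / 169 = 194.13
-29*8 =-232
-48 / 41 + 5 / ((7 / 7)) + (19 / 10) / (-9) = 13351 / 3690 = 3.62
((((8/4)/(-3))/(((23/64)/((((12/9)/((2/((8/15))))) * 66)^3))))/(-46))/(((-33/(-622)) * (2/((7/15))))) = 552425488384/241025625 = 2291.98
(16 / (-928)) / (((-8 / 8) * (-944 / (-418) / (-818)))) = -85481 / 13688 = -6.24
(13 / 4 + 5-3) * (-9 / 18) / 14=-3 / 16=-0.19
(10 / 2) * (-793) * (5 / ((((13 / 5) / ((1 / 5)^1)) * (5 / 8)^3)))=-31232 / 5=-6246.40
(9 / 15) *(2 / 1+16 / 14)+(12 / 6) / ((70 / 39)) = 3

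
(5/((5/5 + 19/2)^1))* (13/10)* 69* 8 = 2392/7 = 341.71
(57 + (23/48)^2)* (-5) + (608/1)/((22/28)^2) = 194789587/278784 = 698.71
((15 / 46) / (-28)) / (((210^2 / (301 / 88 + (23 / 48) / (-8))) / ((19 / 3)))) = -53941 / 9597063168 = -0.00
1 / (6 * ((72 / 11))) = 11 / 432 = 0.03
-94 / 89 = -1.06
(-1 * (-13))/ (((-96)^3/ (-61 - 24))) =1105/ 884736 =0.00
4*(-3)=-12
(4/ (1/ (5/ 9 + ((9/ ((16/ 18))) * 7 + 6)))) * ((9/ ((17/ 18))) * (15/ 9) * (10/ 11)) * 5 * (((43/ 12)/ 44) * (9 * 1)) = 269690625/ 16456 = 16388.59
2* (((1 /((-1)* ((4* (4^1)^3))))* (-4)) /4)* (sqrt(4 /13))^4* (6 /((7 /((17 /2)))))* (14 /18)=17 /4056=0.00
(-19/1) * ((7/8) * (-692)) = 23009/2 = 11504.50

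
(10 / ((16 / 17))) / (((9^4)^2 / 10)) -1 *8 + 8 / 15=-6428308211 / 860934420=-7.47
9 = 9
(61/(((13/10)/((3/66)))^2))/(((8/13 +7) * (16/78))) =1525/31944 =0.05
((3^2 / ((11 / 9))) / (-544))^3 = -0.00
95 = 95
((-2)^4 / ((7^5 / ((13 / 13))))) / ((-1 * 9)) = -16 / 151263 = -0.00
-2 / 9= -0.22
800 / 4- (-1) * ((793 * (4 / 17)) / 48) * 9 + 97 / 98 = 786269 / 3332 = 235.98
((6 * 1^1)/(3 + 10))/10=3/65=0.05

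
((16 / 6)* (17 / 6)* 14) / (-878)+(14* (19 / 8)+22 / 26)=6980371 / 205452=33.98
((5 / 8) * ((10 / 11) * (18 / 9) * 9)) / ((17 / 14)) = 1575 / 187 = 8.42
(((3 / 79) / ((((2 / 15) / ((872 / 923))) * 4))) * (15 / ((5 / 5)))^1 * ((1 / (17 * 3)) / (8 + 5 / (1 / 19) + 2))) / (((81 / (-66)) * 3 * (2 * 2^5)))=-5995 / 7497034272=-0.00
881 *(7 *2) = 12334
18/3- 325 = -319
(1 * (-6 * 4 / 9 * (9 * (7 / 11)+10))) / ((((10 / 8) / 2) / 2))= -22144 / 165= -134.21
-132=-132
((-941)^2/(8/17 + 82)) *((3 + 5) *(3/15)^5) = 60212708/2190625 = 27.49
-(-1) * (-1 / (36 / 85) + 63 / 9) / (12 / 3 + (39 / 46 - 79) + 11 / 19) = -72979 / 1157454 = -0.06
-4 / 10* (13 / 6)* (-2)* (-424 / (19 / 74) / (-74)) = 11024 / 285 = 38.68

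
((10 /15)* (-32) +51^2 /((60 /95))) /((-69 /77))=-3785551 /828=-4571.92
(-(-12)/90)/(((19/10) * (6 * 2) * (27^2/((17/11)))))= 17/1371249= 0.00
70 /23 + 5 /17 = 1305 /391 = 3.34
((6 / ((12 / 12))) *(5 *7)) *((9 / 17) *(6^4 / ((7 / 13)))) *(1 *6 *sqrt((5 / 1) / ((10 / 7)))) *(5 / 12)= 5686200 *sqrt(14) / 17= 1251518.37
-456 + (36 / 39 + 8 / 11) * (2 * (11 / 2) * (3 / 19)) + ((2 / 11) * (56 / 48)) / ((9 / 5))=-453.02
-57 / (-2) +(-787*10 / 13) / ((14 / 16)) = -120733 / 182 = -663.37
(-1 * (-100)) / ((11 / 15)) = 1500 / 11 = 136.36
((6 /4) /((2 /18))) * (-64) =-864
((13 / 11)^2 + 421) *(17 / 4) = 434435 / 242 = 1795.19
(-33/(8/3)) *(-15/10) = 297/16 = 18.56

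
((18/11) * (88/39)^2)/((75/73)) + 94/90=348067/38025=9.15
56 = 56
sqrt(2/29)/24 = sqrt(58)/696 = 0.01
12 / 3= 4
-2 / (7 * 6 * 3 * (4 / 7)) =-1 / 36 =-0.03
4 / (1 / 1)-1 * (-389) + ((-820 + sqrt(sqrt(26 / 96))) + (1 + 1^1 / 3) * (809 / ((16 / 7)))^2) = 13^(1 / 4) * 3^(3 / 4) / 6 + 31987585 / 192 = 166602.73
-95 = -95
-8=-8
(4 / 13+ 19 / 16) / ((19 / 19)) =311 / 208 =1.50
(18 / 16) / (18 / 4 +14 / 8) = 9 / 50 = 0.18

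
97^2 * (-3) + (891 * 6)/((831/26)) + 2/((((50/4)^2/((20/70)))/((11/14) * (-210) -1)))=-34005628837/1211875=-28060.34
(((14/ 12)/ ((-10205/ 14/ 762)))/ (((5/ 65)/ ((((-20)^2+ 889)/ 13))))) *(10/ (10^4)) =-8021447/ 5102500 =-1.57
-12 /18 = -2 /3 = -0.67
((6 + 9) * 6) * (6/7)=540/7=77.14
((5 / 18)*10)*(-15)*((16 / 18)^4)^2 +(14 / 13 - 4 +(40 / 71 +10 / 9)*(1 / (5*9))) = -2279656049188 / 119196370449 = -19.13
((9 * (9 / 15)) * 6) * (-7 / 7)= -162 / 5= -32.40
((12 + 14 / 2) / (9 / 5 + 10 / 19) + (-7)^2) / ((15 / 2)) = 25268 / 3315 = 7.62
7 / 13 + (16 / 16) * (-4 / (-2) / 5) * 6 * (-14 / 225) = 1897 / 4875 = 0.39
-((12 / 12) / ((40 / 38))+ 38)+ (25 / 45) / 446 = -1563403 / 40140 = -38.95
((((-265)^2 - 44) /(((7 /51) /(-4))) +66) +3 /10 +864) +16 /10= -143104007 /70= -2044342.96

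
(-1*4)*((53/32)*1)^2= -2809/256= -10.97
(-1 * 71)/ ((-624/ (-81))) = -1917/ 208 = -9.22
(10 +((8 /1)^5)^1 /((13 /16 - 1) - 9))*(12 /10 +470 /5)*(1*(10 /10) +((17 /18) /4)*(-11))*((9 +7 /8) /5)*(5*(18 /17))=474980153 /84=5654525.63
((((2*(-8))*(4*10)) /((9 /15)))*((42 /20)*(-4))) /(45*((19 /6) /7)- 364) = -125440 /4811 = -26.07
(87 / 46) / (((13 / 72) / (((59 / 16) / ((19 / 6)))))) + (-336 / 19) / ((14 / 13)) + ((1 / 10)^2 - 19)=-13187469 / 568100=-23.21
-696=-696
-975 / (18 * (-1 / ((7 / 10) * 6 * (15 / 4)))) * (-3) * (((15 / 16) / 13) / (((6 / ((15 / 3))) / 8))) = -39375 / 32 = -1230.47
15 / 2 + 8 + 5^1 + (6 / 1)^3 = 473 / 2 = 236.50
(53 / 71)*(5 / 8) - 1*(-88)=50249 / 568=88.47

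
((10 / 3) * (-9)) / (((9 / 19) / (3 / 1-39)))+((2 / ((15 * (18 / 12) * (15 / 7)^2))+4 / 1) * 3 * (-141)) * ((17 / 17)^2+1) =-1260424 / 1125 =-1120.38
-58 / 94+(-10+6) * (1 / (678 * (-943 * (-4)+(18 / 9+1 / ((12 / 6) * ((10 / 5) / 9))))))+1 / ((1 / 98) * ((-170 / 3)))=-9600097898 / 4091355405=-2.35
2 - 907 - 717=-1622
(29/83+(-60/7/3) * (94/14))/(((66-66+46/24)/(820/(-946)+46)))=-19622825424/44244893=-443.50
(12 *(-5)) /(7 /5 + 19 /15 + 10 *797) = -90 /11959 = -0.01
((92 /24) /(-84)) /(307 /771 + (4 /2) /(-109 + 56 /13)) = -8044871 /66827208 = -0.12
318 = 318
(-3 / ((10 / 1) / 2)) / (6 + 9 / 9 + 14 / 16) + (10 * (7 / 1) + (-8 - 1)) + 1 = 6502 / 105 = 61.92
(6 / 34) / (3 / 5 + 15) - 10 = -4415 / 442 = -9.99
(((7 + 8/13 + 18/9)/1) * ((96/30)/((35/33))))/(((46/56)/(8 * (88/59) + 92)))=3670.65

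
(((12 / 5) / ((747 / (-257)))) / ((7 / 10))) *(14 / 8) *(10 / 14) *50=-128500 / 1743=-73.72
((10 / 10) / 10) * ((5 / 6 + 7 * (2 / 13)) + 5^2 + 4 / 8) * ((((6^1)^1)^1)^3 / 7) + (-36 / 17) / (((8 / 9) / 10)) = 469953 / 7735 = 60.76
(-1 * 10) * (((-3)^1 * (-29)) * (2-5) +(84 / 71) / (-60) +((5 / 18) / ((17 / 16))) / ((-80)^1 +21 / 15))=11143488796 / 4269159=2610.23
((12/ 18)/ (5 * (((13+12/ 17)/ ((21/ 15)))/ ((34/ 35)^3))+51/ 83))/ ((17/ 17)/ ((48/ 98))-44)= -887327104/ 3016328469601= -0.00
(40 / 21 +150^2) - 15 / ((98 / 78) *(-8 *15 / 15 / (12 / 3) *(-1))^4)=52922725 / 2352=22501.16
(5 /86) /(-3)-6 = -1553 /258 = -6.02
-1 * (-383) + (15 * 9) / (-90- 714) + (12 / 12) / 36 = 461729 / 1206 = 382.86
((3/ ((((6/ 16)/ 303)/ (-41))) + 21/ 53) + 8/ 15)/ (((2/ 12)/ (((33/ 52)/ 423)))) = -66854227/ 74730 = -894.61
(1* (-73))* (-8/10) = 292/5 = 58.40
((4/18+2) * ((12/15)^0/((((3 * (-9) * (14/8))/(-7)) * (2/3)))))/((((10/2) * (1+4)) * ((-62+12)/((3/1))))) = -4/3375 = -0.00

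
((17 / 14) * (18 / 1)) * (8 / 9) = 136 / 7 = 19.43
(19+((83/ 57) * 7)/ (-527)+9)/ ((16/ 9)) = 2521533/ 160208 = 15.74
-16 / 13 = -1.23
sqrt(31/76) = sqrt(589)/38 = 0.64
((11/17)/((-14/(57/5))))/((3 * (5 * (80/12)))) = -627/119000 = -0.01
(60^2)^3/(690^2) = 51840000/529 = 97996.22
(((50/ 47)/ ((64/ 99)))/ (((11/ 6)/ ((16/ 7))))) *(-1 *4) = -2700/ 329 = -8.21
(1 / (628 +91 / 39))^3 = 27 / 6761990971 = 0.00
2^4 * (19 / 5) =60.80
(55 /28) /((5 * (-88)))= -0.00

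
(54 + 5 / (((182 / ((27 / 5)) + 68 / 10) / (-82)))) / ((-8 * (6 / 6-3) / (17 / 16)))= 2039337 / 699904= 2.91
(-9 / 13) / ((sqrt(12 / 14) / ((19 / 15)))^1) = -19*sqrt(42) / 130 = -0.95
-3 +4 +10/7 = 17/7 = 2.43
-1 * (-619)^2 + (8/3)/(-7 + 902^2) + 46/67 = -62659354386595/163532997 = -383160.31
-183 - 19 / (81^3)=-97253722 / 531441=-183.00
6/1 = 6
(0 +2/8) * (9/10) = 9/40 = 0.22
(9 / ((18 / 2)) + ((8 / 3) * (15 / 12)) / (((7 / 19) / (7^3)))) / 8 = 9313 / 24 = 388.04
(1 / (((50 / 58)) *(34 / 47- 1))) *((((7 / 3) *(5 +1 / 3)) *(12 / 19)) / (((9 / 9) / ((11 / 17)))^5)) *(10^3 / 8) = -491708029120 / 1052114037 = -467.35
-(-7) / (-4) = -7 / 4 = -1.75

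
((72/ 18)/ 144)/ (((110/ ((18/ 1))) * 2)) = 1/ 440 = 0.00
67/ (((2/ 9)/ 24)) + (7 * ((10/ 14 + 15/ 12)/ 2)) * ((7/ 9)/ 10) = 1042061/ 144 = 7236.53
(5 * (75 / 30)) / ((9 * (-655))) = -5 / 2358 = -0.00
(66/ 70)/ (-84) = -11/ 980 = -0.01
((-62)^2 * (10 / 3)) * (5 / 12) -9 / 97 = 5338.80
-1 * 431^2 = -185761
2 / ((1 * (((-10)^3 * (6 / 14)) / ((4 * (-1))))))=0.02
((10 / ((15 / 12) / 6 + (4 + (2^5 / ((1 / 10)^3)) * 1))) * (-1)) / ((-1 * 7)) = 240 / 5376707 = 0.00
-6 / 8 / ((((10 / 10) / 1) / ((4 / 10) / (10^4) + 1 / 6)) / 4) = -0.50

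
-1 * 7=-7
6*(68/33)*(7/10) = 476/55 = 8.65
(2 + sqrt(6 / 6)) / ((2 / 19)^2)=1083 / 4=270.75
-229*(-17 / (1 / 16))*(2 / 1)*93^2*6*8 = 51717975552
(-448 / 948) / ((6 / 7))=-392 / 711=-0.55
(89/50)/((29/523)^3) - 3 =12728296013/1219450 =10437.74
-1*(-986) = 986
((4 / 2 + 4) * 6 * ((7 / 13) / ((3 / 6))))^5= 32520160641024 / 371293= 87586247.63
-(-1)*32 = 32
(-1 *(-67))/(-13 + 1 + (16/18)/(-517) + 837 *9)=311751/34995205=0.01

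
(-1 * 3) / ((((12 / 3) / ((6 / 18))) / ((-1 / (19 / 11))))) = 11 / 76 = 0.14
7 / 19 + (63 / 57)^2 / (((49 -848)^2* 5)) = 424537106 / 1152313805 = 0.37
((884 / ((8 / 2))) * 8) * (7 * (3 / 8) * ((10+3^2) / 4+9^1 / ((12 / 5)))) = 78897 / 2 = 39448.50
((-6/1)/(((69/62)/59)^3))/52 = -17192.21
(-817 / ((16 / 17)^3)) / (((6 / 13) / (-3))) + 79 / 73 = 6370.83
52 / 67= 0.78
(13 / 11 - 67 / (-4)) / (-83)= -789 / 3652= -0.22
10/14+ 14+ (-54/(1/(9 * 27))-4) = -91779/7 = -13111.29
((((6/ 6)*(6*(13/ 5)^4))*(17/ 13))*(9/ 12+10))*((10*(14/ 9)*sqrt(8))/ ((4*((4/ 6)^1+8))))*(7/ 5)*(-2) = -6053411*sqrt(2)/ 625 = -13697.31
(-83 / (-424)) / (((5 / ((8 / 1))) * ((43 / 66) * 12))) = 913 / 22790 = 0.04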